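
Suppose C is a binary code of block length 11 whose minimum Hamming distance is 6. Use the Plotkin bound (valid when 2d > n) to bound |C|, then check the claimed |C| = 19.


Plotkin bound M ≤ 12; given |C| = 19 > bound (violated).

Check applicability: 2d = 12, n = 11.
2d − n = 1 > 0, so Plotkin applies.
Compute d/(2d−n) = 6/1 ≈ 6.0000.
⌊d/(2d−n)⌋ = 6.
Plotkin bound: M ≤ 2·6 = 12.
Given |C| = 19, check: VIOLATED.
This |C| is above the Plotkin bound, so no binary code with n = 11, d = 6 and 19 codewords exists.


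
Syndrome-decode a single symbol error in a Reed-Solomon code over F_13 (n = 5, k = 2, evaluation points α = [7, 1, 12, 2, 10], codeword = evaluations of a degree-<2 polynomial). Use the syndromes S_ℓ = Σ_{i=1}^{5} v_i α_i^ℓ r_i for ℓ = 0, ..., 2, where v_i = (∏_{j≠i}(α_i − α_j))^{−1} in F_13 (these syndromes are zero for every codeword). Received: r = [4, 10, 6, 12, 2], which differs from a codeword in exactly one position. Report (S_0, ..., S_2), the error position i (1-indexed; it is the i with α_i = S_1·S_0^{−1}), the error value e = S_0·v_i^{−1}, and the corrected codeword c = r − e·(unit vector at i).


S = (1, 7, 10), error at position 1, error magnitude e = 8, c = [9, 10, 6, 12, 2].

Step 1: column multipliers v_i = (∏_{j≠i}(α_i − α_j))^{−1} mod 13.
  i = 1 (α = 7): (7−1)(7−12)(7−2)(7−10) = 6·(−5)·5·(−3) = 450 ≡ 8, so v_1 = 8^{−1} = 5 (mod 13).
  i = 2 (α = 1): (1−7)(1−12)(1−2)(1−10) = (−6)·(−11)·(−1)·(−9) = 594 ≡ 9, so v_2 = 9^{−1} = 3 (mod 13).
  i = 3 (α = 12): (12−7)(12−1)(12−2)(12−10) = 5·11·10·2 = 1100 ≡ 8, so v_3 = 8^{−1} = 5 (mod 13).
  i = 4 (α = 2): (2−7)(2−1)(2−12)(2−10) = (−5)·1·(−10)·(−8) = −400 ≡ 3, so v_4 = 3^{−1} = 9 (mod 13).
  i = 5 (α = 10): (10−7)(10−1)(10−12)(10−2) = 3·9·(−2)·8 = −432 ≡ 10, so v_5 = 10^{−1} = 4 (mod 13).
  v = [5, 3, 5, 9, 4].
Step 2: syndromes of r = [4, 10, 6, 12, 2] (all sums mod 13).
  S_0 = Σ v_i r_i = 5·4 + 3·10 + 5·6 + 9·12 + 4·2 = 196 ≡ 1.
  S_1 = Σ v_i α_i r_i = 5·7·4 + 3·1·10 + 5·12·6 + 9·2·12 + 4·10·2 = 826 ≡ 7.
  α_i^2 mod 13 = [10, 1, 1, 4, 9].
  S_2 = Σ v_i α_i^2 r_i = 5·10·4 + 3·1·10 + 5·1·6 + 9·4·12 + 4·9·2 = 764 ≡ 10.
  S = (1, 7, 10) ≠ 0, so r is not a codeword (an error is present).
Step 3: locate the error. For a single error e at position i, S_ℓ = v_i·e·α_i^ℓ, so α_err = S_1/S_0.
  S_0^{−1} = 1^{−1} = 1 (mod 13), so α_err = 7·1 = 7 ≡ 7 = α_1. Error position i = 1.
  Consistency check: S_2/S_1 = 10·2 = 20 ≡ 7 = α_err ✓ (single-error assumption holds).
Step 4: error magnitude e = S_0/v_1 = S_0·∏_{j≠1}(α_1 − α_j) = 1·8 = 8 ≡ 8 (mod 13).
Step 5: correct position 1: c_1 = r_1 − e = 4 − 8 ≡ 9 (mod 13). Hence c = [9, 10, 6, 12, 2].
  Check: interpolating c through the α_i gives m(x) = 8 + 2·x (degree < 2) with m(α_i) = c_i for every i, so c is indeed a codeword.


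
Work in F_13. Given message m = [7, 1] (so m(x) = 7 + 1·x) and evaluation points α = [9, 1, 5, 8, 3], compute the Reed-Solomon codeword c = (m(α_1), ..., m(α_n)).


c = [3, 8, 12, 2, 10]

Message polynomial: m(x) = 7 + 1·x (mod 13).
For each evaluation point α_i, compute m(α_i) mod 13:
  α_1 = 9: Horner steps 1 → 3, so m(9) = 3.
  α_2 = 1: Horner steps 1 → 8, so m(1) = 8.
  α_3 = 5: Horner steps 1 → 12, so m(5) = 12.
  α_4 = 8: Horner steps 1 → 2, so m(8) = 2.
  α_5 = 3: Horner steps 1 → 10, so m(3) = 10.
Codeword c = [3, 8, 12, 2, 10] ∈ F_13^5.


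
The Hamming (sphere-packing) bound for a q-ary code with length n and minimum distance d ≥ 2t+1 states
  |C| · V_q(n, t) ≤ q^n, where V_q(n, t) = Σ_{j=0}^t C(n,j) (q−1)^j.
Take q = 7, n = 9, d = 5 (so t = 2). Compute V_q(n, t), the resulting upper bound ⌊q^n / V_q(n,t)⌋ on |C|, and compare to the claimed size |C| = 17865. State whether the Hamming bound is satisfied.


V_q(n, t) = 1351, q^n = 40353607, Hamming bound = 29869, |C| = 17865 ≤ bound (satisfied).

Step 1: Compute V_q(n, t) = Σ_{j=0}^2 C(n, j) (q−1)^j.
  j = 0: C(9,0)·(6)^0 = 1·1 = 1.
  j = 1: C(9,1)·(6)^1 = 9·6 = 54.
  j = 2: C(9,2)·(6)^2 = 36·36 = 1296.
  V_q(n, t) = 1 + 54 + 1296 = 1351.
Step 2: q^n = 7^9 = 40353607.
Step 3: Hamming bound ⌊q^n / V_q(n,t)⌋ = ⌊40353607/1351⌋ = 29869.
Step 4: Compare |C| = 17865 to 29869: satisfied.
The claimed |C| lies below the Hamming bound.


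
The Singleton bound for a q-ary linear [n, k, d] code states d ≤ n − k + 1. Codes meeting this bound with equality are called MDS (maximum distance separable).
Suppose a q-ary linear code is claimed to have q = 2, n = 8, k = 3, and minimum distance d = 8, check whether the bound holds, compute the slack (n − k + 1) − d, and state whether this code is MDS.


Singleton RHS = n − k + 1 = 6, slack = -2, bound violated (no such code; not MDS).

Singleton bound: d ≤ n − k + 1.
Here n = 8, k = 3, so n − k + 1 = 6.
Given d = 8, check d ≤ 6: NO.
Slack = (n − k + 1) − d = -2.
The slack is negative: d = 8 exceeds n − k + 1 = 6 by 2, so the Singleton bound is violated and no linear [8, 3, 8]_2 code can exist. In particular it is not MDS (MDS requires d = n − k + 1 exactly).
Description: the claimed parameters are [8, 3, 8]_2; such a code would be impossible (violates the Singleton bound).


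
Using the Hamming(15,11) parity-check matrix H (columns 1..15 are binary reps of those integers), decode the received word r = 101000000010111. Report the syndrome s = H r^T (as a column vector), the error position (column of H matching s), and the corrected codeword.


s = (0, 1, 0, 1)^T, error position = 5, corrected codeword c = 101010000010111

Compute s = H r^T mod 2 one row at a time:
  s_1 = 0 + 0 + 0 + 1 + 0 + 1 + 1 + 1 = 4 ≡ 0 (mod 2).
  s_2 = 0 + 0 + 0 + 0 + 0 + 1 + 1 + 1 = 3 ≡ 1 (mod 2).
  s_3 = 0 + 1 + 0 + 0 + 0 + 1 + 1 + 1 = 4 ≡ 0 (mod 2).
  s_4 = 1 + 1 + 0 + 0 + 0 + 1 + 1 + 1 = 5 ≡ 1 (mod 2).
s = (0, 1, 0, 1)^T — this equals column 5 of H (binary 0101), so error is at position 5.
Correct: flip bit 5 of r = 101000000010111 to get c = 101010000010111.


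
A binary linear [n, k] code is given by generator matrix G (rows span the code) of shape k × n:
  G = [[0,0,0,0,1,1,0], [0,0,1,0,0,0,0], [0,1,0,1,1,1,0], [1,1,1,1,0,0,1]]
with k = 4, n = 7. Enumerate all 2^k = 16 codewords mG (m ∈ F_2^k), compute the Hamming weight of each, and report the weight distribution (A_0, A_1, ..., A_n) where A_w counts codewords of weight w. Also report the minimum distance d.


Weight distribution: A_0 = 1, A_1 = 1, A_2 = 3, A_3 = 3, A_4 = 3, A_5 = 3, A_6 = 1, A_7 = 1. Minimum distance d = 1.

Enumerate all 2^4 = 16 messages m ∈ F_2^4.
For each, compute codeword c = mG in F_2^7, then tally its weight.
  m = 0000 → c = 0000000, weight = 0.
  m = 1000 → c = 0000110, weight = 2.
  m = 0100 → c = 0010000, weight = 1.
  m = 1100 → c = 0010110, weight = 3.
  m = 0010 → c = 0101110, weight = 4.
  m = 1010 → c = 0101000, weight = 2.
  m = 0110 → c = 0111110, weight = 5.
  m = 1110 → c = 0111000, weight = 3.
  m = 0001 → c = 1111001, weight = 5.
  m = 1001 → c = 1111111, weight = 7.
  m = 0101 → c = 1101001, weight = 4.
  m = 1101 → c = 1101111, weight = 6.
  m = 0011 → c = 1010111, weight = 5.
  m = 1011 → c = 1010001, weight = 3.
  m = 0111 → c = 1000111, weight = 4.
  m = 1111 → c = 1000001, weight = 2.
Tally weights:
  weight 0: 1 codewords.
  weight 1: 1 codewords.
  weight 2: 3 codewords.
  weight 3: 3 codewords.
  weight 4: 3 codewords.
  weight 5: 3 codewords.
  weight 6: 1 codewords.
  weight 7: 1 codewords.
Minimum distance d = smallest w > 0 with A_w > 0 = 1.
Sanity: Σ A_w = 16 = 2^4 = 16 ✓.


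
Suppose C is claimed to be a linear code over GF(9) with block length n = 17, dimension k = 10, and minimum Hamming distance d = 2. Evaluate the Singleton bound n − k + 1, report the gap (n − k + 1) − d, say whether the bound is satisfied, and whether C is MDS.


Singleton RHS = n − k + 1 = 8, slack = 6, bound satisfied, not MDS.

Singleton bound: d ≤ n − k + 1.
Here n = 17, k = 10, so n − k + 1 = 8.
Given d = 2, check d ≤ 8: YES.
Slack = (n − k + 1) − d = 6.
The code is NOT MDS (slack = 6 > 0).
Description: the claimed parameters are [17, 10, 2]_9; such a code would be non-MDS.


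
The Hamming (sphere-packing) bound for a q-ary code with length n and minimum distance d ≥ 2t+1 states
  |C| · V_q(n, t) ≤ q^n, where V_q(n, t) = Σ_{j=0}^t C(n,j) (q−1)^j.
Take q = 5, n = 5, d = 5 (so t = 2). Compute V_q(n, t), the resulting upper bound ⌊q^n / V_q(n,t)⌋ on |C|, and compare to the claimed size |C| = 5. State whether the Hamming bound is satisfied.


V_q(n, t) = 181, q^n = 3125, Hamming bound = 17, |C| = 5 ≤ bound (satisfied).

Step 1: Compute V_q(n, t) = Σ_{j=0}^2 C(n, j) (q−1)^j.
  j = 0: C(5,0)·(4)^0 = 1·1 = 1.
  j = 1: C(5,1)·(4)^1 = 5·4 = 20.
  j = 2: C(5,2)·(4)^2 = 10·16 = 160.
  V_q(n, t) = 1 + 20 + 160 = 181.
Step 2: q^n = 5^5 = 3125.
Step 3: Hamming bound ⌊q^n / V_q(n,t)⌋ = ⌊3125/181⌋ = 17.
Step 4: Compare |C| = 5 to 17: satisfied.
The claimed |C| lies below the Hamming bound.


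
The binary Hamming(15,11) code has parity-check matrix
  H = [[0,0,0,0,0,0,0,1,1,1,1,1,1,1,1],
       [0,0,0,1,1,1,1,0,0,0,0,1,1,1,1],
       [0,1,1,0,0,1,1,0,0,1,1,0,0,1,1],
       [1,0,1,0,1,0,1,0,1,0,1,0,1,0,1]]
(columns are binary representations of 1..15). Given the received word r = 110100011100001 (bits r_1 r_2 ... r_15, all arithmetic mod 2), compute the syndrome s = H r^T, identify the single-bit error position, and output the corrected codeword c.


s = (0, 0, 1, 1)^T, error position = 3, corrected codeword c = 111100011100001

Compute s = H r^T mod 2 one row at a time:
  s_1 = 1 + 1 + 1 + 0 + 0 + 0 + 0 + 1 = 4 ≡ 0 (mod 2).
  s_2 = 1 + 0 + 0 + 0 + 0 + 0 + 0 + 1 = 2 ≡ 0 (mod 2).
  s_3 = 1 + 0 + 0 + 0 + 1 + 0 + 0 + 1 = 3 ≡ 1 (mod 2).
  s_4 = 1 + 0 + 0 + 0 + 1 + 0 + 0 + 1 = 3 ≡ 1 (mod 2).
s = (0, 0, 1, 1)^T — this equals column 3 of H (binary 0011), so error is at position 3.
Correct: flip bit 3 of r = 110100011100001 to get c = 111100011100001.


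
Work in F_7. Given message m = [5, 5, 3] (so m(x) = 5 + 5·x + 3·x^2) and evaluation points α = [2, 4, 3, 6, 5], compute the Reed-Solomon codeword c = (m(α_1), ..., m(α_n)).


c = [6, 3, 5, 3, 0]

Message polynomial: m(x) = 5 + 5·x + 3·x^2 (mod 7).
For each evaluation point α_i, compute m(α_i) mod 7:
  α_1 = 2: Horner steps 3 → 4 → 6, so m(2) = 6.
  α_2 = 4: Horner steps 3 → 3 → 3, so m(4) = 3.
  α_3 = 3: Horner steps 3 → 0 → 5, so m(3) = 5.
  α_4 = 6: Horner steps 3 → 2 → 3, so m(6) = 3.
  α_5 = 5: Horner steps 3 → 6 → 0, so m(5) = 0.
Codeword c = [6, 3, 5, 3, 0] ∈ F_7^5.


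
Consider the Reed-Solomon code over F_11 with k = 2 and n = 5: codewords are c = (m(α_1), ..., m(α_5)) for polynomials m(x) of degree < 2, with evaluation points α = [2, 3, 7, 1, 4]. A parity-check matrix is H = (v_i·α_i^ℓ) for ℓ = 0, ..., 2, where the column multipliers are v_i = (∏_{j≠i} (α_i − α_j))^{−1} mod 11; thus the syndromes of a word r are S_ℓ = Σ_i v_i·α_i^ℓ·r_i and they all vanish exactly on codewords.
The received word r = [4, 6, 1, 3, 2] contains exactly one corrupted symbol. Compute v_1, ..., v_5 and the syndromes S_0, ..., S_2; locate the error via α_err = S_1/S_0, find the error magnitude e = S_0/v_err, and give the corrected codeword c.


S = (5, 10, 9), error at position 1, error magnitude e = 5, c = [10, 6, 1, 3, 2].

Step 1: column multipliers v_i = (∏_{j≠i}(α_i − α_j))^{−1} mod 11.
  i = 1 (α = 2): (2−3)(2−7)(2−1)(2−4) = (−1)·(−5)·1·(−2) = −10 ≡ 1, so v_1 = 1^{−1} = 1 (mod 11).
  i = 2 (α = 3): (3−2)(3−7)(3−1)(3−4) = 1·(−4)·2·(−1) = 8 ≡ 8, so v_2 = 8^{−1} = 7 (mod 11).
  i = 3 (α = 7): (7−2)(7−3)(7−1)(7−4) = 5·4·6·3 = 360 ≡ 8, so v_3 = 8^{−1} = 7 (mod 11).
  i = 4 (α = 1): (1−2)(1−3)(1−7)(1−4) = (−1)·(−2)·(−6)·(−3) = 36 ≡ 3, so v_4 = 3^{−1} = 4 (mod 11).
  i = 5 (α = 4): (4−2)(4−3)(4−7)(4−1) = 2·1·(−3)·3 = −18 ≡ 4, so v_5 = 4^{−1} = 3 (mod 11).
  v = [1, 7, 7, 4, 3].
Step 2: syndromes of r = [4, 6, 1, 3, 2] (all sums mod 11).
  S_0 = Σ v_i r_i = 1·4 + 7·6 + 7·1 + 4·3 + 3·2 = 71 ≡ 5.
  S_1 = Σ v_i α_i r_i = 1·2·4 + 7·3·6 + 7·7·1 + 4·1·3 + 3·4·2 = 219 ≡ 10.
  α_i^2 mod 11 = [4, 9, 5, 1, 5].
  S_2 = Σ v_i α_i^2 r_i = 1·4·4 + 7·9·6 + 7·5·1 + 4·1·3 + 3·5·2 = 471 ≡ 9.
  S = (5, 10, 9) ≠ 0, so r is not a codeword (an error is present).
Step 3: locate the error. For a single error e at position i, S_ℓ = v_i·e·α_i^ℓ, so α_err = S_1/S_0.
  S_0^{−1} = 5^{−1} = 9 (mod 11), so α_err = 10·9 = 90 ≡ 2 = α_1. Error position i = 1.
  Consistency check: S_2/S_1 = 9·10 = 90 ≡ 2 = α_err ✓ (single-error assumption holds).
Step 4: error magnitude e = S_0/v_1 = S_0·∏_{j≠1}(α_1 − α_j) = 5·1 = 5 ≡ 5 (mod 11).
Step 5: correct position 1: c_1 = r_1 − e = 4 − 5 ≡ 10 (mod 11). Hence c = [10, 6, 1, 3, 2].
  Check: interpolating c through the α_i gives m(x) = 7 + 7·x (degree < 2) with m(α_i) = c_i for every i, so c is indeed a codeword.


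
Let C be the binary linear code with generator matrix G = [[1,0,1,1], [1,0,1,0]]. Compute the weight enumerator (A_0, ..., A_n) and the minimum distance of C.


Weight distribution: A_0 = 1, A_1 = 1, A_2 = 1, A_3 = 1. Minimum distance d = 1.

Enumerate all 2^2 = 4 messages m ∈ F_2^2.
For each, compute codeword c = mG in F_2^4, then tally its weight.
  m = 00 → c = 0000, weight = 0.
  m = 10 → c = 1011, weight = 3.
  m = 01 → c = 1010, weight = 2.
  m = 11 → c = 0001, weight = 1.
Tally weights:
  weight 0: 1 codewords.
  weight 1: 1 codewords.
  weight 2: 1 codewords.
  weight 3: 1 codewords.
Minimum distance d = smallest w > 0 with A_w > 0 = 1.
Sanity: Σ A_w = 4 = 2^2 = 4 ✓.


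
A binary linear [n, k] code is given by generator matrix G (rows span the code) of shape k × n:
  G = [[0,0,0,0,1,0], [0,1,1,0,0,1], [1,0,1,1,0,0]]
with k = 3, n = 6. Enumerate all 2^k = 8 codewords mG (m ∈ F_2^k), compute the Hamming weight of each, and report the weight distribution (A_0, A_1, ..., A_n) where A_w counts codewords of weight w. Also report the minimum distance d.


Weight distribution: A_0 = 1, A_1 = 1, A_3 = 2, A_4 = 3, A_5 = 1. Minimum distance d = 1.

Enumerate all 2^3 = 8 messages m ∈ F_2^3.
For each, compute codeword c = mG in F_2^6, then tally its weight.
  m = 000 → c = 000000, weight = 0.
  m = 100 → c = 000010, weight = 1.
  m = 010 → c = 011001, weight = 3.
  m = 110 → c = 011011, weight = 4.
  m = 001 → c = 101100, weight = 3.
  m = 101 → c = 101110, weight = 4.
  m = 011 → c = 110101, weight = 4.
  m = 111 → c = 110111, weight = 5.
Tally weights:
  weight 0: 1 codewords.
  weight 1: 1 codewords.
  weight 3: 2 codewords.
  weight 4: 3 codewords.
  weight 5: 1 codewords.
Minimum distance d = smallest w > 0 with A_w > 0 = 1.
Sanity: Σ A_w = 8 = 2^3 = 8 ✓.


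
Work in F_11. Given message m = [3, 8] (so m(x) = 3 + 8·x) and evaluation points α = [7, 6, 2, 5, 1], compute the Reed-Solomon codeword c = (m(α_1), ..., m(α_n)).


c = [4, 7, 8, 10, 0]

Message polynomial: m(x) = 3 + 8·x (mod 11).
For each evaluation point α_i, compute m(α_i) mod 11:
  α_1 = 7: Horner steps 8 → 4, so m(7) = 4.
  α_2 = 6: Horner steps 8 → 7, so m(6) = 7.
  α_3 = 2: Horner steps 8 → 8, so m(2) = 8.
  α_4 = 5: Horner steps 8 → 10, so m(5) = 10.
  α_5 = 1: Horner steps 8 → 0, so m(1) = 0.
Codeword c = [4, 7, 8, 10, 0] ∈ F_11^5.


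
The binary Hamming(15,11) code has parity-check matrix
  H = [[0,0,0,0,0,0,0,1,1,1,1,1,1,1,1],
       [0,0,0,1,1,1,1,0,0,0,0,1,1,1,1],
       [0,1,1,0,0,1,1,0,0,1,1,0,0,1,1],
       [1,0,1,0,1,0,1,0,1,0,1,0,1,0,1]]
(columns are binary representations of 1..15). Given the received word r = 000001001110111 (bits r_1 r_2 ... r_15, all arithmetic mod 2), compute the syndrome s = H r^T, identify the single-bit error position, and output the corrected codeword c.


s = (0, 0, 1, 0)^T, error position = 2, corrected codeword c = 010001001110111

Compute s = H r^T mod 2 one row at a time:
  s_1 = 0 + 1 + 1 + 1 + 0 + 1 + 1 + 1 = 6 ≡ 0 (mod 2).
  s_2 = 0 + 0 + 1 + 0 + 0 + 1 + 1 + 1 = 4 ≡ 0 (mod 2).
  s_3 = 0 + 0 + 1 + 0 + 1 + 1 + 1 + 1 = 5 ≡ 1 (mod 2).
  s_4 = 0 + 0 + 0 + 0 + 1 + 1 + 1 + 1 = 4 ≡ 0 (mod 2).
s = (0, 0, 1, 0)^T — this equals column 2 of H (binary 0010), so error is at position 2.
Correct: flip bit 2 of r = 000001001110111 to get c = 010001001110111.


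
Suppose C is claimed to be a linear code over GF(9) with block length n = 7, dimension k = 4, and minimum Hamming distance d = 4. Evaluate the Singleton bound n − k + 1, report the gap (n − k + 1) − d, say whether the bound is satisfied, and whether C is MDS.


Singleton RHS = n − k + 1 = 4, slack = 0, bound satisfied, MDS.

Singleton bound: d ≤ n − k + 1.
Here n = 7, k = 4, so n − k + 1 = 4.
Given d = 4, check d ≤ 4: YES.
Slack = (n − k + 1) − d = 0.
The code is MDS (slack = 0).
Description: the claimed parameters are [7, 4, 4]_9; such a code would be MDS (meets Singleton bound).


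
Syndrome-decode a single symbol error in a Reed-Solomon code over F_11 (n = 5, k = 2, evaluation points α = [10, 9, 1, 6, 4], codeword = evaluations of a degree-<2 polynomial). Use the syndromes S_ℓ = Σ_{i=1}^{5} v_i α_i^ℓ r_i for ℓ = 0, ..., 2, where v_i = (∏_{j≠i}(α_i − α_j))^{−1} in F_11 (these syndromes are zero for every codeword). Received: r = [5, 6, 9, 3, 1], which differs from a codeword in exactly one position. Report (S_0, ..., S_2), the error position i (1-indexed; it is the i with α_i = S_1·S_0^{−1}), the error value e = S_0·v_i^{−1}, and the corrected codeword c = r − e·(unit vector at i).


S = (6, 5, 6), error at position 1, error magnitude e = 9, c = [7, 6, 9, 3, 1].

Step 1: column multipliers v_i = (∏_{j≠i}(α_i − α_j))^{−1} mod 11.
  i = 1 (α = 10): (10−9)(10−1)(10−6)(10−4) = 1·9·4·6 = 216 ≡ 7, so v_1 = 7^{−1} = 8 (mod 11).
  i = 2 (α = 9): (9−10)(9−1)(9−6)(9−4) = (−1)·8·3·5 = −120 ≡ 1, so v_2 = 1^{−1} = 1 (mod 11).
  i = 3 (α = 1): (1−10)(1−9)(1−6)(1−4) = (−9)·(−8)·(−5)·(−3) = 1080 ≡ 2, so v_3 = 2^{−1} = 6 (mod 11).
  i = 4 (α = 6): (6−10)(6−9)(6−1)(6−4) = (−4)·(−3)·5·2 = 120 ≡ 10, so v_4 = 10^{−1} = 10 (mod 11).
  i = 5 (α = 4): (4−10)(4−9)(4−1)(4−6) = (−6)·(−5)·3·(−2) = −180 ≡ 7, so v_5 = 7^{−1} = 8 (mod 11).
  v = [8, 1, 6, 10, 8].
Step 2: syndromes of r = [5, 6, 9, 3, 1] (all sums mod 11).
  S_0 = Σ v_i r_i = 8·5 + 1·6 + 6·9 + 10·3 + 8·1 = 138 ≡ 6.
  S_1 = Σ v_i α_i r_i = 8·10·5 + 1·9·6 + 6·1·9 + 10·6·3 + 8·4·1 = 720 ≡ 5.
  α_i^2 mod 11 = [1, 4, 1, 3, 5].
  S_2 = Σ v_i α_i^2 r_i = 8·1·5 + 1·4·6 + 6·1·9 + 10·3·3 + 8·5·1 = 248 ≡ 6.
  S = (6, 5, 6) ≠ 0, so r is not a codeword (an error is present).
Step 3: locate the error. For a single error e at position i, S_ℓ = v_i·e·α_i^ℓ, so α_err = S_1/S_0.
  S_0^{−1} = 6^{−1} = 2 (mod 11), so α_err = 5·2 = 10 ≡ 10 = α_1. Error position i = 1.
  Consistency check: S_2/S_1 = 6·9 = 54 ≡ 10 = α_err ✓ (single-error assumption holds).
Step 4: error magnitude e = S_0/v_1 = S_0·∏_{j≠1}(α_1 − α_j) = 6·7 = 42 ≡ 9 (mod 11).
Step 5: correct position 1: c_1 = r_1 − e = 5 − 9 ≡ 7 (mod 11). Hence c = [7, 6, 9, 3, 1].
  Check: interpolating c through the α_i gives m(x) = 8 + 1·x (degree < 2) with m(α_i) = c_i for every i, so c is indeed a codeword.


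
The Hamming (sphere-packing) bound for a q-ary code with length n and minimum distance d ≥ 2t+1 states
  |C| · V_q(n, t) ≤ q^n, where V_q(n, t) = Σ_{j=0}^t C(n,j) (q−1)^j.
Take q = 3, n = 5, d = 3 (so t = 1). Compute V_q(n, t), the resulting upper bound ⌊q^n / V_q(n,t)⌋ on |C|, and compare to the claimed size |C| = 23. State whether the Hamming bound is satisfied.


V_q(n, t) = 11, q^n = 243, Hamming bound = 22, |C| = 23 > bound (violated).

Step 1: Compute V_q(n, t) = Σ_{j=0}^1 C(n, j) (q−1)^j.
  j = 0: C(5,0)·(2)^0 = 1·1 = 1.
  j = 1: C(5,1)·(2)^1 = 5·2 = 10.
  V_q(n, t) = 1 + 10 = 11.
Step 2: q^n = 3^5 = 243.
Step 3: Hamming bound ⌊q^n / V_q(n,t)⌋ = ⌊243/11⌋ = 22.
Step 4: Compare |C| = 23 to 22: violated.
The claimed |C| lies above the Hamming bound, so no 3-ary code of length 5 with d ≥ 3 can have 23 codewords.


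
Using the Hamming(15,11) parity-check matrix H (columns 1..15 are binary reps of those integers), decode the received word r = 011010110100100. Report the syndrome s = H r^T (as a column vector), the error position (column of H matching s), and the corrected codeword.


s = (1, 1, 0, 0)^T, error position = 12, corrected codeword c = 011010110101100

Compute s = H r^T mod 2 one row at a time:
  s_1 = 1 + 0 + 1 + 0 + 0 + 1 + 0 + 0 = 3 ≡ 1 (mod 2).
  s_2 = 0 + 1 + 0 + 1 + 0 + 1 + 0 + 0 = 3 ≡ 1 (mod 2).
  s_3 = 1 + 1 + 0 + 1 + 1 + 0 + 0 + 0 = 4 ≡ 0 (mod 2).
  s_4 = 0 + 1 + 1 + 1 + 0 + 0 + 1 + 0 = 4 ≡ 0 (mod 2).
s = (1, 1, 0, 0)^T — this equals column 12 of H (binary 1100), so error is at position 12.
Correct: flip bit 12 of r = 011010110100100 to get c = 011010110101100.


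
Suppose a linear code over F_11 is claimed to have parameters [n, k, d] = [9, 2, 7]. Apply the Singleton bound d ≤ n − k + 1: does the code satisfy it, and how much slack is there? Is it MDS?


Singleton RHS = n − k + 1 = 8, slack = 1, bound satisfied, not MDS.

Singleton bound: d ≤ n − k + 1.
Here n = 9, k = 2, so n − k + 1 = 8.
Given d = 7, check d ≤ 8: YES.
Slack = (n − k + 1) − d = 1.
The code is NOT MDS (slack = 1 > 0).
Description: the claimed parameters are [9, 2, 7]_11; such a code would be non-MDS.


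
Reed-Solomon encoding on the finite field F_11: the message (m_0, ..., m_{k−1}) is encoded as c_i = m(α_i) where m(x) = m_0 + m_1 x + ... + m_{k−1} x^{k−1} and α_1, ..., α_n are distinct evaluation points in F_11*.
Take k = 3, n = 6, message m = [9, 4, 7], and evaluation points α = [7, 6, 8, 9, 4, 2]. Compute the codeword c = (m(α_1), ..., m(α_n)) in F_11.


c = [6, 10, 5, 7, 5, 1]

Message polynomial: m(x) = 9 + 4·x + 7·x^2 (mod 11).
For each evaluation point α_i, compute m(α_i) mod 11:
  α_1 = 7: Horner steps 7 → 9 → 6, so m(7) = 6.
  α_2 = 6: Horner steps 7 → 2 → 10, so m(6) = 10.
  α_3 = 8: Horner steps 7 → 5 → 5, so m(8) = 5.
  α_4 = 9: Horner steps 7 → 1 → 7, so m(9) = 7.
  α_5 = 4: Horner steps 7 → 10 → 5, so m(4) = 5.
  α_6 = 2: Horner steps 7 → 7 → 1, so m(2) = 1.
Codeword c = [6, 10, 5, 7, 5, 1] ∈ F_11^6.


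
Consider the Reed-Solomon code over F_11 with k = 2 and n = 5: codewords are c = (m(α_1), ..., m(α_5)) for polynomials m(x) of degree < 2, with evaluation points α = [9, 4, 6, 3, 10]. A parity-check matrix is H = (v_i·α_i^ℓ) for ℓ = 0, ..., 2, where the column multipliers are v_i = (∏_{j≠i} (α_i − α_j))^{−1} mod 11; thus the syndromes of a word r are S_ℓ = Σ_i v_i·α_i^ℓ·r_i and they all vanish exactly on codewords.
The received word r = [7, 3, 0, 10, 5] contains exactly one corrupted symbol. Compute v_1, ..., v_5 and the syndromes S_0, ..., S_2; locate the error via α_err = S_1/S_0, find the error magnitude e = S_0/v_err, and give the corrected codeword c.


S = (8, 6, 10), error at position 1, error magnitude e = 6, c = [1, 3, 0, 10, 5].

Step 1: column multipliers v_i = (∏_{j≠i}(α_i − α_j))^{−1} mod 11.
  i = 1 (α = 9): (9−4)(9−6)(9−3)(9−10) = 5·3·6·(−1) = −90 ≡ 9, so v_1 = 9^{−1} = 5 (mod 11).
  i = 2 (α = 4): (4−9)(4−6)(4−3)(4−10) = (−5)·(−2)·1·(−6) = −60 ≡ 6, so v_2 = 6^{−1} = 2 (mod 11).
  i = 3 (α = 6): (6−9)(6−4)(6−3)(6−10) = (−3)·2·3·(−4) = 72 ≡ 6, so v_3 = 6^{−1} = 2 (mod 11).
  i = 4 (α = 3): (3−9)(3−4)(3−6)(3−10) = (−6)·(−1)·(−3)·(−7) = 126 ≡ 5, so v_4 = 5^{−1} = 9 (mod 11).
  i = 5 (α = 10): (10−9)(10−4)(10−6)(10−3) = 1·6·4·7 = 168 ≡ 3, so v_5 = 3^{−1} = 4 (mod 11).
  v = [5, 2, 2, 9, 4].
Step 2: syndromes of r = [7, 3, 0, 10, 5] (all sums mod 11).
  S_0 = Σ v_i r_i = 5·7 + 2·3 + 2·0 + 9·10 + 4·5 = 151 ≡ 8.
  S_1 = Σ v_i α_i r_i = 5·9·7 + 2·4·3 + 2·6·0 + 9·3·10 + 4·10·5 = 809 ≡ 6.
  α_i^2 mod 11 = [4, 5, 3, 9, 1].
  S_2 = Σ v_i α_i^2 r_i = 5·4·7 + 2·5·3 + 2·3·0 + 9·9·10 + 4·1·5 = 1000 ≡ 10.
  S = (8, 6, 10) ≠ 0, so r is not a codeword (an error is present).
Step 3: locate the error. For a single error e at position i, S_ℓ = v_i·e·α_i^ℓ, so α_err = S_1/S_0.
  S_0^{−1} = 8^{−1} = 7 (mod 11), so α_err = 6·7 = 42 ≡ 9 = α_1. Error position i = 1.
  Consistency check: S_2/S_1 = 10·2 = 20 ≡ 9 = α_err ✓ (single-error assumption holds).
Step 4: error magnitude e = S_0/v_1 = S_0·∏_{j≠1}(α_1 − α_j) = 8·9 = 72 ≡ 6 (mod 11).
Step 5: correct position 1: c_1 = r_1 − e = 7 − 6 ≡ 1 (mod 11). Hence c = [1, 3, 0, 10, 5].
  Check: interpolating c through the α_i gives m(x) = 9 + 4·x (degree < 2) with m(α_i) = c_i for every i, so c is indeed a codeword.


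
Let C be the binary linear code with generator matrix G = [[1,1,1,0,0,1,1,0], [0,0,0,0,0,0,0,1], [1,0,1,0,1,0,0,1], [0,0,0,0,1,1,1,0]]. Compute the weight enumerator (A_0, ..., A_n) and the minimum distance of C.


Weight distribution: A_0 = 1, A_1 = 2, A_2 = 1, A_3 = 2, A_4 = 5, A_5 = 4, A_6 = 1. Minimum distance d = 1.

Enumerate all 2^4 = 16 messages m ∈ F_2^4.
For each, compute codeword c = mG in F_2^8, then tally its weight.
  m = 0000 → c = 00000000, weight = 0.
  m = 1000 → c = 11100110, weight = 5.
  m = 0100 → c = 00000001, weight = 1.
  m = 1100 → c = 11100111, weight = 6.
  m = 0010 → c = 10101001, weight = 4.
  m = 1010 → c = 01001111, weight = 5.
  m = 0110 → c = 10101000, weight = 3.
  m = 1110 → c = 01001110, weight = 4.
  m = 0001 → c = 00001110, weight = 3.
  m = 1001 → c = 11101000, weight = 4.
  m = 0101 → c = 00001111, weight = 4.
  m = 1101 → c = 11101001, weight = 5.
  m = 0011 → c = 10100111, weight = 5.
  m = 1011 → c = 01000001, weight = 2.
  m = 0111 → c = 10100110, weight = 4.
  m = 1111 → c = 01000000, weight = 1.
Tally weights:
  weight 0: 1 codewords.
  weight 1: 2 codewords.
  weight 2: 1 codewords.
  weight 3: 2 codewords.
  weight 4: 5 codewords.
  weight 5: 4 codewords.
  weight 6: 1 codewords.
Minimum distance d = smallest w > 0 with A_w > 0 = 1.
Sanity: Σ A_w = 16 = 2^4 = 16 ✓.


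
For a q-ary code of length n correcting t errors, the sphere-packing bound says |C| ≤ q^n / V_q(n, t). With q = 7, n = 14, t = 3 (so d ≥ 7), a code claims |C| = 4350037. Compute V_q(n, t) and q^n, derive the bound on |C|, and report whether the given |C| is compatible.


V_q(n, t) = 81985, q^n = 678223072849, Hamming bound = 8272526, |C| = 4350037 ≤ bound (satisfied).

Step 1: Compute V_q(n, t) = Σ_{j=0}^3 C(n, j) (q−1)^j.
  j = 0: C(14,0)·(6)^0 = 1·1 = 1.
  j = 1: C(14,1)·(6)^1 = 14·6 = 84.
  j = 2: C(14,2)·(6)^2 = 91·36 = 3276.
  j = 3: C(14,3)·(6)^3 = 364·216 = 78624.
  V_q(n, t) = 1 + 84 + 3276 + 78624 = 81985.
Step 2: q^n = 7^14 = 678223072849.
Step 3: Hamming bound ⌊q^n / V_q(n,t)⌋ = ⌊678223072849/81985⌋ = 8272526.
Step 4: Compare |C| = 4350037 to 8272526: satisfied.
The claimed |C| lies below the Hamming bound.


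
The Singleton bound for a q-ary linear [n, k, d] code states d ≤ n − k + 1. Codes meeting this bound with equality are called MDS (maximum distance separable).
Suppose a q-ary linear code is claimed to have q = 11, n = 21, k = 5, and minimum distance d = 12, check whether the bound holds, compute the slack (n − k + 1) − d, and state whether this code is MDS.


Singleton RHS = n − k + 1 = 17, slack = 5, bound satisfied, not MDS.

Singleton bound: d ≤ n − k + 1.
Here n = 21, k = 5, so n − k + 1 = 17.
Given d = 12, check d ≤ 17: YES.
Slack = (n − k + 1) − d = 5.
The code is NOT MDS (slack = 5 > 0).
Description: the claimed parameters are [21, 5, 12]_11; such a code would be non-MDS.


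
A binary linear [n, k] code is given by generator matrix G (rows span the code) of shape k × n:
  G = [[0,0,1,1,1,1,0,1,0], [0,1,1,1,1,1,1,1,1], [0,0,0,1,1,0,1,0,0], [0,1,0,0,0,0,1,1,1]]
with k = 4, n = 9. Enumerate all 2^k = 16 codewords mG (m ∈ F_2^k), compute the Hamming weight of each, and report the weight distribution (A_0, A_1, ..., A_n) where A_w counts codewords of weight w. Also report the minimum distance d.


Weight distribution: A_0 = 1, A_1 = 1, A_3 = 3, A_4 = 6, A_5 = 3, A_7 = 1, A_8 = 1. Minimum distance d = 1.

Enumerate all 2^4 = 16 messages m ∈ F_2^4.
For each, compute codeword c = mG in F_2^9, then tally its weight.
  m = 0000 → c = 000000000, weight = 0.
  m = 1000 → c = 001111010, weight = 5.
  m = 0100 → c = 011111111, weight = 8.
  m = 1100 → c = 010000101, weight = 3.
  m = 0010 → c = 000110100, weight = 3.
  m = 1010 → c = 001001110, weight = 4.
  m = 0110 → c = 011001011, weight = 5.
  m = 1110 → c = 010110001, weight = 4.
  m = 0001 → c = 010000111, weight = 4.
  m = 1001 → c = 011111101, weight = 7.
  m = 0101 → c = 001111000, weight = 4.
  m = 1101 → c = 000000010, weight = 1.
  m = 0011 → c = 010110011, weight = 5.
  m = 1011 → c = 011001001, weight = 4.
  m = 0111 → c = 001001100, weight = 3.
  m = 1111 → c = 000110110, weight = 4.
Tally weights:
  weight 0: 1 codewords.
  weight 1: 1 codewords.
  weight 3: 3 codewords.
  weight 4: 6 codewords.
  weight 5: 3 codewords.
  weight 7: 1 codewords.
  weight 8: 1 codewords.
Minimum distance d = smallest w > 0 with A_w > 0 = 1.
Sanity: Σ A_w = 16 = 2^4 = 16 ✓.


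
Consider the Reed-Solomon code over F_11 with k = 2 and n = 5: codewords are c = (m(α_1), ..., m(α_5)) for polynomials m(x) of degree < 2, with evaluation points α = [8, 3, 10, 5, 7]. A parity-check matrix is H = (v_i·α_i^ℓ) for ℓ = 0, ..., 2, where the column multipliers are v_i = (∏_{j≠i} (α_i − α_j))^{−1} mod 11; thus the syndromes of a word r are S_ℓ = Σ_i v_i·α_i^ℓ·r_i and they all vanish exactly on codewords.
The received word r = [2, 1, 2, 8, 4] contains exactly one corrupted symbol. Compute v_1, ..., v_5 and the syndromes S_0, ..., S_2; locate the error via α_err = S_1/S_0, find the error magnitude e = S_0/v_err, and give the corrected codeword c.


S = (4, 7, 4), error at position 3, error magnitude e = 4, c = [2, 1, 9, 8, 4].

Step 1: column multipliers v_i = (∏_{j≠i}(α_i − α_j))^{−1} mod 11.
  i = 1 (α = 8): (8−3)(8−10)(8−5)(8−7) = 5·(−2)·3·1 = −30 ≡ 3, so v_1 = 3^{−1} = 4 (mod 11).
  i = 2 (α = 3): (3−8)(3−10)(3−5)(3−7) = (−5)·(−7)·(−2)·(−4) = 280 ≡ 5, so v_2 = 5^{−1} = 9 (mod 11).
  i = 3 (α = 10): (10−8)(10−3)(10−5)(10−7) = 2·7·5·3 = 210 ≡ 1, so v_3 = 1^{−1} = 1 (mod 11).
  i = 4 (α = 5): (5−8)(5−3)(5−10)(5−7) = (−3)·2·(−5)·(−2) = −60 ≡ 6, so v_4 = 6^{−1} = 2 (mod 11).
  i = 5 (α = 7): (7−8)(7−3)(7−10)(7−5) = (−1)·4·(−3)·2 = 24 ≡ 2, so v_5 = 2^{−1} = 6 (mod 11).
  v = [4, 9, 1, 2, 6].
Step 2: syndromes of r = [2, 1, 2, 8, 4] (all sums mod 11).
  S_0 = Σ v_i r_i = 4·2 + 9·1 + 1·2 + 2·8 + 6·4 = 59 ≡ 4.
  S_1 = Σ v_i α_i r_i = 4·8·2 + 9·3·1 + 1·10·2 + 2·5·8 + 6·7·4 = 359 ≡ 7.
  α_i^2 mod 11 = [9, 9, 1, 3, 5].
  S_2 = Σ v_i α_i^2 r_i = 4·9·2 + 9·9·1 + 1·1·2 + 2·3·8 + 6·5·4 = 323 ≡ 4.
  S = (4, 7, 4) ≠ 0, so r is not a codeword (an error is present).
Step 3: locate the error. For a single error e at position i, S_ℓ = v_i·e·α_i^ℓ, so α_err = S_1/S_0.
  S_0^{−1} = 4^{−1} = 3 (mod 11), so α_err = 7·3 = 21 ≡ 10 = α_3. Error position i = 3.
  Consistency check: S_2/S_1 = 4·8 = 32 ≡ 10 = α_err ✓ (single-error assumption holds).
Step 4: error magnitude e = S_0/v_3 = S_0·∏_{j≠3}(α_3 − α_j) = 4·1 = 4 ≡ 4 (mod 11).
Step 5: correct position 3: c_3 = r_3 − e = 2 − 4 ≡ 9 (mod 11). Hence c = [2, 1, 9, 8, 4].
  Check: interpolating c through the α_i gives m(x) = 7 + 9·x (degree < 2) with m(α_i) = c_i for every i, so c is indeed a codeword.


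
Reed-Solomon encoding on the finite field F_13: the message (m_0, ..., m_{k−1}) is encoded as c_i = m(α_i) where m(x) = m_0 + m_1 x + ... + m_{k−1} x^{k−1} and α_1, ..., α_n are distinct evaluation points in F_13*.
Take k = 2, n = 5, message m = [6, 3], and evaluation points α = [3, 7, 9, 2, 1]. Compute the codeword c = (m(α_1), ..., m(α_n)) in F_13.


c = [2, 1, 7, 12, 9]

Message polynomial: m(x) = 6 + 3·x (mod 13).
For each evaluation point α_i, compute m(α_i) mod 13:
  α_1 = 3: Horner steps 3 → 2, so m(3) = 2.
  α_2 = 7: Horner steps 3 → 1, so m(7) = 1.
  α_3 = 9: Horner steps 3 → 7, so m(9) = 7.
  α_4 = 2: Horner steps 3 → 12, so m(2) = 12.
  α_5 = 1: Horner steps 3 → 9, so m(1) = 9.
Codeword c = [2, 1, 7, 12, 9] ∈ F_13^5.


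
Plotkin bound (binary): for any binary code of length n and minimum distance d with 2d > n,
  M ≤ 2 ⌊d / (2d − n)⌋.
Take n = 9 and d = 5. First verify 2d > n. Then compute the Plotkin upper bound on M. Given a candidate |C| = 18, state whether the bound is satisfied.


Plotkin bound M ≤ 10; given |C| = 18 > bound (violated).

Check applicability: 2d = 10, n = 9.
2d − n = 1 > 0, so Plotkin applies.
Compute d/(2d−n) = 5/1 ≈ 5.0000.
⌊d/(2d−n)⌋ = 5.
Plotkin bound: M ≤ 2·5 = 10.
Given |C| = 18, check: VIOLATED.
This |C| is above the Plotkin bound, so no binary code with n = 9, d = 5 and 18 codewords exists.


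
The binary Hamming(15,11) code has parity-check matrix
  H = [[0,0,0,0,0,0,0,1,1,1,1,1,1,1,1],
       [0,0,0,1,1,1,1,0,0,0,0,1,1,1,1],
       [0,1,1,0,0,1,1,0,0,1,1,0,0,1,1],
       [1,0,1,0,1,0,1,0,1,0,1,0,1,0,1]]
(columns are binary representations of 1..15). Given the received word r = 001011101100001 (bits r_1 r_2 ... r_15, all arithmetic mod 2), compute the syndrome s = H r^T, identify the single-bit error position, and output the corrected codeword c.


s = (1, 0, 1, 1)^T, error position = 11, corrected codeword c = 001011101110001

Compute s = H r^T mod 2 one row at a time:
  s_1 = 0 + 1 + 1 + 0 + 0 + 0 + 0 + 1 = 3 ≡ 1 (mod 2).
  s_2 = 0 + 1 + 1 + 1 + 0 + 0 + 0 + 1 = 4 ≡ 0 (mod 2).
  s_3 = 0 + 1 + 1 + 1 + 1 + 0 + 0 + 1 = 5 ≡ 1 (mod 2).
  s_4 = 0 + 1 + 1 + 1 + 1 + 0 + 0 + 1 = 5 ≡ 1 (mod 2).
s = (1, 0, 1, 1)^T — this equals column 11 of H (binary 1011), so error is at position 11.
Correct: flip bit 11 of r = 001011101100001 to get c = 001011101110001.


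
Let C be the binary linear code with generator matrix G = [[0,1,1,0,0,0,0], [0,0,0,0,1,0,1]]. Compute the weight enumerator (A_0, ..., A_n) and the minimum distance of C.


Weight distribution: A_0 = 1, A_2 = 2, A_4 = 1. Minimum distance d = 2.

Enumerate all 2^2 = 4 messages m ∈ F_2^2.
For each, compute codeword c = mG in F_2^7, then tally its weight.
  m = 00 → c = 0000000, weight = 0.
  m = 10 → c = 0110000, weight = 2.
  m = 01 → c = 0000101, weight = 2.
  m = 11 → c = 0110101, weight = 4.
Tally weights:
  weight 0: 1 codewords.
  weight 2: 2 codewords.
  weight 4: 1 codewords.
Minimum distance d = smallest w > 0 with A_w > 0 = 2.
Sanity: Σ A_w = 4 = 2^2 = 4 ✓.


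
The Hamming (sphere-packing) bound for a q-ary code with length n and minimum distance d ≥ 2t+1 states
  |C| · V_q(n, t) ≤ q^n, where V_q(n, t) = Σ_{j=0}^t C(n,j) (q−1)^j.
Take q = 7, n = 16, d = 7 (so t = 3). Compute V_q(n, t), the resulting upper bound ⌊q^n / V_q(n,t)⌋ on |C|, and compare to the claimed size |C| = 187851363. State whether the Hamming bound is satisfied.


V_q(n, t) = 125377, q^n = 33232930569601, Hamming bound = 265064011, |C| = 187851363 ≤ bound (satisfied).

Step 1: Compute V_q(n, t) = Σ_{j=0}^3 C(n, j) (q−1)^j.
  j = 0: C(16,0)·(6)^0 = 1·1 = 1.
  j = 1: C(16,1)·(6)^1 = 16·6 = 96.
  j = 2: C(16,2)·(6)^2 = 120·36 = 4320.
  j = 3: C(16,3)·(6)^3 = 560·216 = 120960.
  V_q(n, t) = 1 + 96 + 4320 + 120960 = 125377.
Step 2: q^n = 7^16 = 33232930569601.
Step 3: Hamming bound ⌊q^n / V_q(n,t)⌋ = ⌊33232930569601/125377⌋ = 265064011.
Step 4: Compare |C| = 187851363 to 265064011: satisfied.
The claimed |C| lies below the Hamming bound.


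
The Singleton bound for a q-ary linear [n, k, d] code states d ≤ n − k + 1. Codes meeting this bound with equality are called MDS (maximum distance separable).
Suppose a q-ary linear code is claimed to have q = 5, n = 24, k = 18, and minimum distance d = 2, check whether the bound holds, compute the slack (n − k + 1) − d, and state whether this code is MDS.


Singleton RHS = n − k + 1 = 7, slack = 5, bound satisfied, not MDS.

Singleton bound: d ≤ n − k + 1.
Here n = 24, k = 18, so n − k + 1 = 7.
Given d = 2, check d ≤ 7: YES.
Slack = (n − k + 1) − d = 5.
The code is NOT MDS (slack = 5 > 0).
Description: the claimed parameters are [24, 18, 2]_5; such a code would be non-MDS.


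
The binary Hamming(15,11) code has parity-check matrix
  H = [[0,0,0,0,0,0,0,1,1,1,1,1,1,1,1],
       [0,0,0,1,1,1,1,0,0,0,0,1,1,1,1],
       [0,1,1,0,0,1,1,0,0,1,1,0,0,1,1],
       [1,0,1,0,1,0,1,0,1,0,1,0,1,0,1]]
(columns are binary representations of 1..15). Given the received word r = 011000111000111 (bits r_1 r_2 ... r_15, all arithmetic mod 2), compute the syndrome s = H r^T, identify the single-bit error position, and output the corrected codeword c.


s = (1, 0, 1, 1)^T, error position = 11, corrected codeword c = 011000111010111

Compute s = H r^T mod 2 one row at a time:
  s_1 = 1 + 1 + 0 + 0 + 0 + 1 + 1 + 1 = 5 ≡ 1 (mod 2).
  s_2 = 0 + 0 + 0 + 1 + 0 + 1 + 1 + 1 = 4 ≡ 0 (mod 2).
  s_3 = 1 + 1 + 0 + 1 + 0 + 0 + 1 + 1 = 5 ≡ 1 (mod 2).
  s_4 = 0 + 1 + 0 + 1 + 1 + 0 + 1 + 1 = 5 ≡ 1 (mod 2).
s = (1, 0, 1, 1)^T — this equals column 11 of H (binary 1011), so error is at position 11.
Correct: flip bit 11 of r = 011000111000111 to get c = 011000111010111.


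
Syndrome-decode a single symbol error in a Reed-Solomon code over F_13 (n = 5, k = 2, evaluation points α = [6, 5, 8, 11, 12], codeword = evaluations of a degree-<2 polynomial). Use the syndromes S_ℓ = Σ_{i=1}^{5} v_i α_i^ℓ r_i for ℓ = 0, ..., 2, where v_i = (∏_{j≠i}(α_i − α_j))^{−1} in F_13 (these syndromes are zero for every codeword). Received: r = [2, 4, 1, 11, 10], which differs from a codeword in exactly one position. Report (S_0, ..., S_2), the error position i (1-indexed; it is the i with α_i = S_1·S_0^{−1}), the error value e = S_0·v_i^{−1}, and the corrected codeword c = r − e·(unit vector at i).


S = (5, 4, 11), error at position 1, error magnitude e = 12, c = [3, 4, 1, 11, 10].

Step 1: column multipliers v_i = (∏_{j≠i}(α_i − α_j))^{−1} mod 13.
  i = 1 (α = 6): (6−5)(6−8)(6−11)(6−12) = 1·(−2)·(−5)·(−6) = −60 ≡ 5, so v_1 = 5^{−1} = 8 (mod 13).
  i = 2 (α = 5): (5−6)(5−8)(5−11)(5−12) = (−1)·(−3)·(−6)·(−7) = 126 ≡ 9, so v_2 = 9^{−1} = 3 (mod 13).
  i = 3 (α = 8): (8−6)(8−5)(8−11)(8−12) = 2·3·(−3)·(−4) = 72 ≡ 7, so v_3 = 7^{−1} = 2 (mod 13).
  i = 4 (α = 11): (11−6)(11−5)(11−8)(11−12) = 5·6·3·(−1) = −90 ≡ 1, so v_4 = 1^{−1} = 1 (mod 13).
  i = 5 (α = 12): (12−6)(12−5)(12−8)(12−11) = 6·7·4·1 = 168 ≡ 12, so v_5 = 12^{−1} = 12 (mod 13).
  v = [8, 3, 2, 1, 12].
Step 2: syndromes of r = [2, 4, 1, 11, 10] (all sums mod 13).
  S_0 = Σ v_i r_i = 8·2 + 3·4 + 2·1 + 1·11 + 12·10 = 161 ≡ 5.
  S_1 = Σ v_i α_i r_i = 8·6·2 + 3·5·4 + 2·8·1 + 1·11·11 + 12·12·10 = 1733 ≡ 4.
  α_i^2 mod 13 = [10, 12, 12, 4, 1].
  S_2 = Σ v_i α_i^2 r_i = 8·10·2 + 3·12·4 + 2·12·1 + 1·4·11 + 12·1·10 = 492 ≡ 11.
  S = (5, 4, 11) ≠ 0, so r is not a codeword (an error is present).
Step 3: locate the error. For a single error e at position i, S_ℓ = v_i·e·α_i^ℓ, so α_err = S_1/S_0.
  S_0^{−1} = 5^{−1} = 8 (mod 13), so α_err = 4·8 = 32 ≡ 6 = α_1. Error position i = 1.
  Consistency check: S_2/S_1 = 11·10 = 110 ≡ 6 = α_err ✓ (single-error assumption holds).
Step 4: error magnitude e = S_0/v_1 = S_0·∏_{j≠1}(α_1 − α_j) = 5·5 = 25 ≡ 12 (mod 13).
Step 5: correct position 1: c_1 = r_1 − e = 2 − 12 ≡ 3 (mod 13). Hence c = [3, 4, 1, 11, 10].
  Check: interpolating c through the α_i gives m(x) = 9 + 12·x (degree < 2) with m(α_i) = c_i for every i, so c is indeed a codeword.
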